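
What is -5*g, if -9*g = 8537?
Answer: 42685/9 ≈ 4742.8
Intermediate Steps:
g = -8537/9 (g = -⅑*8537 = -8537/9 ≈ -948.56)
-5*g = -5*(-8537/9) = 42685/9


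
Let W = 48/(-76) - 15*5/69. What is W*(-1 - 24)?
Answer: 18775/437 ≈ 42.963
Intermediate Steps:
W = -751/437 (W = 48*(-1/76) - 75*1/69 = -12/19 - 25/23 = -751/437 ≈ -1.7185)
W*(-1 - 24) = -751*(-1 - 24)/437 = -751/437*(-25) = 18775/437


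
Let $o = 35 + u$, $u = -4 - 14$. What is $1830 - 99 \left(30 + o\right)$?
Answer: $-2823$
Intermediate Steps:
$u = -18$ ($u = -4 - 14 = -18$)
$o = 17$ ($o = 35 - 18 = 17$)
$1830 - 99 \left(30 + o\right) = 1830 - 99 \left(30 + 17\right) = 1830 - 99 \cdot 47 = 1830 - 4653 = -2823$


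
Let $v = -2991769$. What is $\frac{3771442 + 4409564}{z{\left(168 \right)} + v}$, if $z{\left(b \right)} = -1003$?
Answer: $- \frac{4090503}{1496386} \approx -2.7336$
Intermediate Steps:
$\frac{3771442 + 4409564}{z{\left(168 \right)} + v} = \frac{3771442 + 4409564}{-1003 - 2991769} = \frac{8181006}{-2992772} = 8181006 \left(- \frac{1}{2992772}\right) = - \frac{4090503}{1496386}$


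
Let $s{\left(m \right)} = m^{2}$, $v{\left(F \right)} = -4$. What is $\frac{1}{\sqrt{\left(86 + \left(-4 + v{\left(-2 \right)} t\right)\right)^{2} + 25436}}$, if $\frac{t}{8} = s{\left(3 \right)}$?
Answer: $\frac{\sqrt{4242}}{16968} \approx 0.0038384$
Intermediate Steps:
$t = 72$ ($t = 8 \cdot 3^{2} = 8 \cdot 9 = 72$)
$\frac{1}{\sqrt{\left(86 + \left(-4 + v{\left(-2 \right)} t\right)\right)^{2} + 25436}} = \frac{1}{\sqrt{\left(86 - 292\right)^{2} + 25436}} = \frac{1}{\sqrt{\left(-206\right)^{2} + 25436}} = \frac{1}{\sqrt{42436 + 25436}} = \frac{1}{\sqrt{67872}} = \frac{1}{4 \sqrt{4242}} = \frac{\sqrt{4242}}{16968}$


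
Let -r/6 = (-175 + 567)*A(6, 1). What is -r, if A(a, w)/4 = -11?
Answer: -103488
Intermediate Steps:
A(a, w) = -44 (A(a, w) = 4*(-11) = -44)
r = 103488 (r = -6*(-175 + 567)*(-44) = -2352*(-44) = -6*(-17248) = 103488)
-r = -1*103488 = -103488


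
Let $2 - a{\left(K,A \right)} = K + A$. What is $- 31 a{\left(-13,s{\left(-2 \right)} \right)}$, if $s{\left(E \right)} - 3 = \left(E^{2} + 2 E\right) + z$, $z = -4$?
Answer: $-496$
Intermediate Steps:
$s{\left(E \right)} = -1 + E^{2} + 2 E$ ($s{\left(E \right)} = 3 - \left(4 - E^{2} - 2 E\right) = 3 + \left(-4 + E^{2} + 2 E\right) = -1 + E^{2} + 2 E$)
$a{\left(K,A \right)} = 2 - A - K$ ($a{\left(K,A \right)} = 2 - \left(K + A\right) = 2 - \left(A + K\right) = 2 - A - K$)
$- 31 a{\left(-13,s{\left(-2 \right)} \right)} = - 31 \left(2 - \left(-1 + \left(-2\right)^{2} + 2 \left(-2\right)\right) - -13\right) = - 31 \left(2 - \left(-1 + 4 - 4\right) + 13\right) = - 31 \left(2 - -1 + 13\right) = - 31 \left(2 + 1 + 13\right) = \left(-31\right) 16 = -496$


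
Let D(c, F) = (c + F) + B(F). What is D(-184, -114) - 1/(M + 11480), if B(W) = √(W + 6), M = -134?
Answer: -3381109/11346 + 6*I*√3 ≈ -298.0 + 10.392*I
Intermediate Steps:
B(W) = √(6 + W)
D(c, F) = F + c + √(6 + F) (D(c, F) = (c + F) + √(6 + F) = (F + c) + √(6 + F) = F + c + √(6 + F))
D(-184, -114) - 1/(M + 11480) = (-114 - 184 + √(6 - 114)) - 1/(-134 + 11480) = (-114 - 184 + √(-108)) - 1/11346 = (-114 - 184 + 6*I*√3) - 1*1/11346 = (-298 + 6*I*√3) - 1/11346 = -3381109/11346 + 6*I*√3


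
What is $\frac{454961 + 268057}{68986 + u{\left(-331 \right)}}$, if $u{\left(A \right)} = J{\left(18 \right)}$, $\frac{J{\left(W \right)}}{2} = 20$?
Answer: $\frac{361509}{34513} \approx 10.475$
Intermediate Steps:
$J{\left(W \right)} = 40$ ($J{\left(W \right)} = 2 \cdot 20 = 40$)
$u{\left(A \right)} = 40$
$\frac{454961 + 268057}{68986 + u{\left(-331 \right)}} = \frac{454961 + 268057}{68986 + 40} = \frac{723018}{69026} = 723018 \cdot \frac{1}{69026} = \frac{361509}{34513}$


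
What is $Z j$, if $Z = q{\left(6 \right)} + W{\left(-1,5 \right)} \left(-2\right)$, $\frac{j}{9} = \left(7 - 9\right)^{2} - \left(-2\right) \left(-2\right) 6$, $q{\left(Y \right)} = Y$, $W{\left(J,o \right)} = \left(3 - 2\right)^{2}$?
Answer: $-720$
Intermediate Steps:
$W{\left(J,o \right)} = 1$ ($W{\left(J,o \right)} = 1^{2} = 1$)
$j = -180$ ($j = 9 \left(\left(7 - 9\right)^{2} - \left(-2\right) \left(-2\right) 6\right) = 9 \left(\left(-2\right)^{2} - 4 \cdot 6\right) = 9 \left(4 - 24\right) = 9 \left(-20\right) = -180$)
$Z = 4$ ($Z = 6 + 1 \left(-2\right) = 6 - 2 = 4$)
$Z j = 4 \left(-180\right) = -720$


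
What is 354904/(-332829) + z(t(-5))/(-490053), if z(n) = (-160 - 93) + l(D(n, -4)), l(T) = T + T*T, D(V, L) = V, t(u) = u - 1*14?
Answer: -57983797231/54367949979 ≈ -1.0665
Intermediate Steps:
t(u) = -14 + u (t(u) = u - 14 = -14 + u)
l(T) = T + T²
z(n) = -253 + n*(1 + n) (z(n) = (-160 - 93) + n*(1 + n) = -253 + n*(1 + n))
354904/(-332829) + z(t(-5))/(-490053) = 354904/(-332829) + (-253 + (-14 - 5)*(1 + (-14 - 5)))/(-490053) = 354904*(-1/332829) + (-253 - 19*(1 - 19))*(-1/490053) = -354904/332829 + (-253 - 19*(-18))*(-1/490053) = -354904/332829 + (-253 + 342)*(-1/490053) = -354904/332829 + 89*(-1/490053) = -354904/332829 - 89/490053 = -57983797231/54367949979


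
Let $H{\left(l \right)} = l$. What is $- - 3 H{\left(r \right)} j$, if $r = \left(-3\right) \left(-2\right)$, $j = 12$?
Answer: $216$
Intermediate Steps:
$r = 6$
$- - 3 H{\left(r \right)} j = - \left(-3\right) 6 \cdot 12 = - \left(-18\right) 12 = \left(-1\right) \left(-216\right) = 216$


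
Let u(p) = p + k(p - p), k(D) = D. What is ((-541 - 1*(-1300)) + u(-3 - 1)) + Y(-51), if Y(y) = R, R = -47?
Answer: 708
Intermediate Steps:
Y(y) = -47
u(p) = p (u(p) = p + (p - p) = p + 0 = p)
((-541 - 1*(-1300)) + u(-3 - 1)) + Y(-51) = ((-541 - 1*(-1300)) + (-3 - 1)) - 47 = ((-541 + 1300) - 4) - 47 = (759 - 4) - 47 = 755 - 47 = 708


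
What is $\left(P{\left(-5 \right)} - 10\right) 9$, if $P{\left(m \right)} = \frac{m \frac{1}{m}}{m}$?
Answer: $- \frac{459}{5} \approx -91.8$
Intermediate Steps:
$P{\left(m \right)} = \frac{1}{m}$ ($P{\left(m \right)} = 1 \frac{1}{m} = \frac{1}{m}$)
$\left(P{\left(-5 \right)} - 10\right) 9 = \left(\frac{1}{-5} - 10\right) 9 = \left(- \frac{1}{5} - 10\right) 9 = \left(- \frac{51}{5}\right) 9 = - \frac{459}{5}$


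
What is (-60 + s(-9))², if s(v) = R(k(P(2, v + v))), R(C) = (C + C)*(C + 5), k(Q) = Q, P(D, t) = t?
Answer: 166464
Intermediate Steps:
R(C) = 2*C*(5 + C) (R(C) = (2*C)*(5 + C) = 2*C*(5 + C))
s(v) = 4*v*(5 + 2*v) (s(v) = 2*(v + v)*(5 + (v + v)) = 2*(2*v)*(5 + 2*v) = 4*v*(5 + 2*v))
(-60 + s(-9))² = (-60 + 4*(-9)*(5 + 2*(-9)))² = (-60 + 4*(-9)*(5 - 18))² = (-60 + 4*(-9)*(-13))² = (-60 + 468)² = 408² = 166464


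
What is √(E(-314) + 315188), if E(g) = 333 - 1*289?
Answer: 4*√19702 ≈ 561.46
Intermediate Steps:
E(g) = 44 (E(g) = 333 - 289 = 44)
√(E(-314) + 315188) = √(44 + 315188) = √315232 = 4*√19702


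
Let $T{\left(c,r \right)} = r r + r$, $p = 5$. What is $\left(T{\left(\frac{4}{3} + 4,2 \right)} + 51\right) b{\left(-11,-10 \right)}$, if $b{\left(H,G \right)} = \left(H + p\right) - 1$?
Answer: $-399$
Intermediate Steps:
$b{\left(H,G \right)} = 4 + H$ ($b{\left(H,G \right)} = \left(H + 5\right) - 1 = \left(5 + H\right) - 1 = 4 + H$)
$T{\left(c,r \right)} = r + r^{2}$ ($T{\left(c,r \right)} = r^{2} + r = r + r^{2}$)
$\left(T{\left(\frac{4}{3} + 4,2 \right)} + 51\right) b{\left(-11,-10 \right)} = \left(2 \left(1 + 2\right) + 51\right) \left(4 - 11\right) = \left(2 \cdot 3 + 51\right) \left(-7\right) = \left(6 + 51\right) \left(-7\right) = 57 \left(-7\right) = -399$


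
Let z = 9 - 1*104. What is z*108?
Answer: -10260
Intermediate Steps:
z = -95 (z = 9 - 104 = -95)
z*108 = -95*108 = -10260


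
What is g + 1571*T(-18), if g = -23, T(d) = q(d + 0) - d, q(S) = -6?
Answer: 18829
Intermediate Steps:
T(d) = -6 - d
g + 1571*T(-18) = -23 + 1571*(-6 - 1*(-18)) = -23 + 1571*(-6 + 18) = -23 + 1571*12 = -23 + 18852 = 18829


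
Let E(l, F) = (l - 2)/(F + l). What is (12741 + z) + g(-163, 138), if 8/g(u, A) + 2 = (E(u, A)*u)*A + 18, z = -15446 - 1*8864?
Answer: -4293383179/371111 ≈ -11569.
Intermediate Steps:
z = -24310 (z = -15446 - 8864 = -24310)
E(l, F) = (-2 + l)/(F + l)
g(u, A) = 8/(16 + A*u*(-2 + u)/(A + u)) (g(u, A) = 8/(-2 + ((((-2 + u)/(A + u))*u)*A + 18)) = 8/(-2 + ((u*(-2 + u)/(A + u))*A + 18)) = 8/(-2 + (A*u*(-2 + u)/(A + u) + 18)) = 8/(-2 + (18 + A*u*(-2 + u)/(A + u))) = 8/(16 + A*u*(-2 + u)/(A + u)))
(12741 + z) + g(-163, 138) = (12741 - 24310) + 8*(138 - 163)/(16*138 + 16*(-163) + 138*(-163)*(-2 - 163)) = -11569 + 8*(-25)/(2208 - 2608 + 138*(-163)*(-165)) = -11569 + 8*(-25)/(2208 - 2608 + 3711510) = -11569 + 8*(-25)/3711110 = -11569 + 8*(1/3711110)*(-25) = -11569 - 20/371111 = -4293383179/371111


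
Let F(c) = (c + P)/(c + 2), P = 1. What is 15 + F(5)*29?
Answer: 279/7 ≈ 39.857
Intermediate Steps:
F(c) = (1 + c)/(2 + c) (F(c) = (c + 1)/(c + 2) = (1 + c)/(2 + c))
15 + F(5)*29 = 15 + ((1 + 5)/(2 + 5))*29 = 15 + (6/7)*29 = 15 + 174/7 = 279/7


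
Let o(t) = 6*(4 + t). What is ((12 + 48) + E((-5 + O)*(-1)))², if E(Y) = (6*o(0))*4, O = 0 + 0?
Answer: 404496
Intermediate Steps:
o(t) = 24 + 6*t
O = 0
E(Y) = 576 (E(Y) = (6*(24 + 6*0))*4 = (6*(24 + 0))*4 = (6*24)*4 = 144*4 = 576)
((12 + 48) + E((-5 + O)*(-1)))² = ((12 + 48) + 576)² = (60 + 576)² = 636² = 404496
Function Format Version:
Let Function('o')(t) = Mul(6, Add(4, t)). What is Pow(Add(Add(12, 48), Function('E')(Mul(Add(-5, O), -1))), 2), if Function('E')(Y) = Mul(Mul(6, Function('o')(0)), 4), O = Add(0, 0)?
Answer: 404496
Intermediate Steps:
Function('o')(t) = Add(24, Mul(6, t))
O = 0
Function('E')(Y) = 576 (Function('E')(Y) = Mul(Mul(6, Add(24, Mul(6, 0))), 4) = Mul(Mul(6, Add(24, 0)), 4) = Mul(Mul(6, 24), 4) = Mul(144, 4) = 576)
Pow(Add(Add(12, 48), Function('E')(Mul(Add(-5, O), -1))), 2) = Pow(Add(Add(12, 48), 576), 2) = Pow(Add(60, 576), 2) = Pow(636, 2) = 404496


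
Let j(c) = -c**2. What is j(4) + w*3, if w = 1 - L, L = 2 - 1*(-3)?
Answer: -28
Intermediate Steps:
L = 5 (L = 2 + 3 = 5)
w = -4 (w = 1 - 1*5 = 1 - 5 = -4)
j(4) + w*3 = -1*4**2 - 4*3 = -1*16 - 12 = -16 - 12 = -28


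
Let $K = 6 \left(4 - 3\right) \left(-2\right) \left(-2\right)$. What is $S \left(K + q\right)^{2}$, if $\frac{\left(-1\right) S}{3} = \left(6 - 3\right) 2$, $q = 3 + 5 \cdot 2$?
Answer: $-24642$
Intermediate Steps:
$q = 13$ ($q = 3 + 10 = 13$)
$K = 24$ ($K = 6 \cdot 1 \left(-2\right) \left(-2\right) = 6 \left(-2\right) \left(-2\right) = \left(-12\right) \left(-2\right) = 24$)
$S = -18$ ($S = - 3 \left(6 - 3\right) 2 = - 3 \cdot 3 \cdot 2 = \left(-3\right) 6 = -18$)
$S \left(K + q\right)^{2} = - 18 \left(24 + 13\right)^{2} = - 18 \cdot 37^{2} = \left(-18\right) 1369 = -24642$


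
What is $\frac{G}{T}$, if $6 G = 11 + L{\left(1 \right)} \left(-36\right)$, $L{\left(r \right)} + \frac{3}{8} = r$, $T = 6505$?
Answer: $- \frac{23}{78060} \approx -0.00029465$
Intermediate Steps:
$L{\left(r \right)} = - \frac{3}{8} + r$
$G = - \frac{23}{12}$ ($G = \frac{11 + \left(- \frac{3}{8} + 1\right) \left(-36\right)}{6} = \frac{11 + \frac{5}{8} \left(-36\right)}{6} = \frac{11 - \frac{45}{2}}{6} = \frac{1}{6} \left(- \frac{23}{2}\right) = - \frac{23}{12} \approx -1.9167$)
$\frac{G}{T} = - \frac{23}{12 \cdot 6505} = \left(- \frac{23}{12}\right) \frac{1}{6505} = - \frac{23}{78060}$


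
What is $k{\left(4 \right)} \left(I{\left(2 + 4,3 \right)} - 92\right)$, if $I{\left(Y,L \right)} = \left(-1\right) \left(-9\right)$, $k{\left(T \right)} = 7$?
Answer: $-581$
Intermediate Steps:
$I{\left(Y,L \right)} = 9$
$k{\left(4 \right)} \left(I{\left(2 + 4,3 \right)} - 92\right) = 7 \left(9 - 92\right) = 7 \left(-83\right) = -581$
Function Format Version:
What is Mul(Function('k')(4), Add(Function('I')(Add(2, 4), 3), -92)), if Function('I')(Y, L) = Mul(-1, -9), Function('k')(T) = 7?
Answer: -581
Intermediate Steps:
Function('I')(Y, L) = 9
Mul(Function('k')(4), Add(Function('I')(Add(2, 4), 3), -92)) = Mul(7, Add(9, -92)) = Mul(7, -83) = -581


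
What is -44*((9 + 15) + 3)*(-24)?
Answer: 28512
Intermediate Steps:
-44*((9 + 15) + 3)*(-24) = -44*(24 + 3)*(-24) = -44*27*(-24) = -1188*(-24) = 28512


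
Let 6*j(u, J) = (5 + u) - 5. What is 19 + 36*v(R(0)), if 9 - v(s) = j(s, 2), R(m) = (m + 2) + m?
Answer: 331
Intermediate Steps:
j(u, J) = u/6 (j(u, J) = ((5 + u) - 5)/6 = u/6)
R(m) = 2 + 2*m (R(m) = (2 + m) + m = 2 + 2*m)
v(s) = 9 - s/6
19 + 36*v(R(0)) = 19 + 36*(9 - (2 + 2*0)/6) = 19 + 36*(9 - (2 + 0)/6) = 19 + 36*(9 - 1/6*2) = 19 + 36*(9 - 1/3) = 19 + 36*(26/3) = 19 + 312 = 331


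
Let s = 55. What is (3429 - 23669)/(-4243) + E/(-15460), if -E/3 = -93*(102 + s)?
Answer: 127054271/65596780 ≈ 1.9369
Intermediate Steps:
E = 43803 (E = -(-279)*(102 + 55) = -(-279)*157 = -3*(-14601) = 43803)
(3429 - 23669)/(-4243) + E/(-15460) = (3429 - 23669)/(-4243) + 43803/(-15460) = -20240*(-1/4243) + 43803*(-1/15460) = 20240/4243 - 43803/15460 = 127054271/65596780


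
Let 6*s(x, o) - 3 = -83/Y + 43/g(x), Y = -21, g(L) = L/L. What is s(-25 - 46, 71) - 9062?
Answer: -1140763/126 ≈ -9053.7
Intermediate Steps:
g(L) = 1
s(x, o) = 1049/126 (s(x, o) = ½ + (-83/(-21) + 43/1)/6 = ½ + (-83*(-1/21) + 43*1)/6 = ½ + (83/21 + 43)/6 = ½ + (⅙)*(986/21) = ½ + 493/63 = 1049/126)
s(-25 - 46, 71) - 9062 = 1049/126 - 9062 = -1140763/126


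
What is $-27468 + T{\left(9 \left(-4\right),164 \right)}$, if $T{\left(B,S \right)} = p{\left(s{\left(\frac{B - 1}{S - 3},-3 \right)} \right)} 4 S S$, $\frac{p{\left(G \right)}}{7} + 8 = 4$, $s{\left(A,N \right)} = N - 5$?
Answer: $-3039820$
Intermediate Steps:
$s{\left(A,N \right)} = -5 + N$ ($s{\left(A,N \right)} = N - 5 = -5 + N$)
$p{\left(G \right)} = -28$ ($p{\left(G \right)} = -56 + 7 \cdot 4 = -56 + 28 = -28$)
$T{\left(B,S \right)} = - 112 S^{2}$ ($T{\left(B,S \right)} = - 28 \cdot 4 S S = - 112 S S = - 112 S^{2}$)
$-27468 + T{\left(9 \left(-4\right),164 \right)} = -27468 - 112 \cdot 164^{2} = -27468 - 3012352 = -3039820$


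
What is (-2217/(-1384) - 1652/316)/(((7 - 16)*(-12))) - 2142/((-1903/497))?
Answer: 72659202005/129891168 ≈ 559.38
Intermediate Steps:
(-2217/(-1384) - 1652/316)/(((7 - 16)*(-12))) - 2142/((-1903/497)) = (-2217*(-1/1384) - 1652*1/316)/((-9*(-12))) - 2142/((-1903*1/497)) = (2217/1384 - 413/79)/108 - 2142/(-1903/497) = -396449/109336*1/108 - 2142*(-497/1903) = -396449/11808288 + 1064574/1903 = 72659202005/129891168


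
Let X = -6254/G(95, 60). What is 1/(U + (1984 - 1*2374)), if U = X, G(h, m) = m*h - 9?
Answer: -5691/2225744 ≈ -0.0025569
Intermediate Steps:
G(h, m) = -9 + h*m (G(h, m) = h*m - 9 = -9 + h*m)
X = -6254/5691 (X = -6254/(-9 + 95*60) = -6254/(-9 + 5700) = -6254/5691 ≈ -1.0989)
U = -6254/5691 ≈ -1.0989
1/(U + (1984 - 1*2374)) = 1/(-6254/5691 + (1984 - 1*2374)) = 1/(-6254/5691 + (1984 - 2374)) = 1/(-6254/5691 - 390) = 1/(-2225744/5691) = -5691/2225744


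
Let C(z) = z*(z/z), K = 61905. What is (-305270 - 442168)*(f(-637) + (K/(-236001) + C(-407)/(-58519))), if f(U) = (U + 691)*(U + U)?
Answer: 236717005403166286152/4603514173 ≈ 5.1421e+10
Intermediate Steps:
f(U) = 2*U*(691 + U) (f(U) = (691 + U)*(2*U) = 2*U*(691 + U))
C(z) = z (C(z) = z*1 = z)
(-305270 - 442168)*(f(-637) + (K/(-236001) + C(-407)/(-58519))) = (-305270 - 442168)*(2*(-637)*(691 - 637) + (61905/(-236001) - 407/(-58519))) = -747438*(2*(-637)*54 + (61905*(-1/236001) - 407*(-1/58519))) = -747438*(-68796 + (-20635/78667 + 407/58519)) = -747438*(-68796 - 1175522096/4603514173) = -747438*(-316704536567804/4603514173) = 236717005403166286152/4603514173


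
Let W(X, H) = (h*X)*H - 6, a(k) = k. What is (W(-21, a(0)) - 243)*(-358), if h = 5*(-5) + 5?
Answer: 89142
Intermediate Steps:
h = -20 (h = -25 + 5 = -20)
W(X, H) = -6 - 20*H*X (W(X, H) = (-20*X)*H - 6 = -20*H*X - 6 = -6 - 20*H*X)
(W(-21, a(0)) - 243)*(-358) = ((-6 - 20*0*(-21)) - 243)*(-358) = ((-6 + 0) - 243)*(-358) = (-6 - 243)*(-358) = -249*(-358) = 89142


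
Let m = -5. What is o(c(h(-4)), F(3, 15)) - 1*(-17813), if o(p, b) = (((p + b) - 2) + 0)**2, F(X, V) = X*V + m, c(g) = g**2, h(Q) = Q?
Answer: 20729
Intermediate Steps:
F(X, V) = -5 + V*X (F(X, V) = X*V - 5 = V*X - 5 = -5 + V*X)
o(p, b) = (-2 + b + p)**2 (o(p, b) = (((b + p) - 2) + 0)**2 = ((-2 + b + p) + 0)**2 = (-2 + b + p)**2)
o(c(h(-4)), F(3, 15)) - 1*(-17813) = (-2 + (-5 + 15*3) + (-4)**2)**2 - 1*(-17813) = (-2 + (-5 + 45) + 16)**2 + 17813 = (-2 + 40 + 16)**2 + 17813 = 54**2 + 17813 = 2916 + 17813 = 20729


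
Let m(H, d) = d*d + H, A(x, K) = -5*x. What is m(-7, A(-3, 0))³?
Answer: 10360232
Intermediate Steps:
m(H, d) = H + d² (m(H, d) = d² + H = H + d²)
m(-7, A(-3, 0))³ = (-7 + (-5*(-3))²)³ = (-7 + 15²)³ = (-7 + 225)³ = 218³ = 10360232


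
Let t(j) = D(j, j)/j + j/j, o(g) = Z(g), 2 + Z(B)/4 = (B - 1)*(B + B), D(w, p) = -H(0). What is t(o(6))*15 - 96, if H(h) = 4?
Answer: -4713/58 ≈ -81.259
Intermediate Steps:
D(w, p) = -4 (D(w, p) = -1*4 = -4)
Z(B) = -8 + 8*B*(-1 + B) (Z(B) = -8 + 4*((B - 1)*(B + B)) = -8 + 4*((-1 + B)*(2*B)) = -8 + 4*(2*B*(-1 + B)) = -8 + 8*B*(-1 + B))
o(g) = -8 - 8*g + 8*g²
t(j) = 1 - 4/j (t(j) = -4/j + j/j = -4/j + 1 = 1 - 4/j)
t(o(6))*15 - 96 = ((-4 + (-8 - 8*6 + 8*6²))/(-8 - 8*6 + 8*6²))*15 - 96 = ((-4 + (-8 - 48 + 8*36))/(-8 - 48 + 8*36))*15 - 96 = ((-4 + (-8 - 48 + 288))/(-8 - 48 + 288))*15 - 96 = ((-4 + 232)/232)*15 - 96 = ((1/232)*228)*15 - 96 = (57/58)*15 - 96 = 855/58 - 96 = -4713/58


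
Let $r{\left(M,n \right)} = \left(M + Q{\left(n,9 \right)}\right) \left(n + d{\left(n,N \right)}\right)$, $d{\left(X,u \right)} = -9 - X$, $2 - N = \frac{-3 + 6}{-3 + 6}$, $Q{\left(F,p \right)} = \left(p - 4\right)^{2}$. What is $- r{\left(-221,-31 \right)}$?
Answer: $-1764$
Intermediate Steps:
$Q{\left(F,p \right)} = \left(-4 + p\right)^{2}$
$N = 1$ ($N = 2 - \frac{-3 + 6}{-3 + 6} = 2 - \frac{3}{3} = 2 - 3 \cdot \frac{1}{3} = 2 - 1 = 1$)
$r{\left(M,n \right)} = -225 - 9 M$ ($r{\left(M,n \right)} = \left(M + \left(-4 + 9\right)^{2}\right) \left(n - \left(9 + n\right)\right) = \left(M + 5^{2}\right) \left(-9\right) = \left(M + 25\right) \left(-9\right) = \left(25 + M\right) \left(-9\right) = -225 - 9 M$)
$- r{\left(-221,-31 \right)} = - (-225 - -1989) = - (-225 + 1989) = \left(-1\right) 1764 = -1764$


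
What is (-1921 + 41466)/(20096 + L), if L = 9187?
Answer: 39545/29283 ≈ 1.3504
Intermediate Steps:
(-1921 + 41466)/(20096 + L) = (-1921 + 41466)/(20096 + 9187) = 39545/29283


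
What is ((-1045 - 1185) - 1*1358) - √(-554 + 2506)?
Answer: -3588 - 4*√122 ≈ -3632.2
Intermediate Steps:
((-1045 - 1185) - 1*1358) - √(-554 + 2506) = (-2230 - 1358) - √1952 = -3588 - 4*√122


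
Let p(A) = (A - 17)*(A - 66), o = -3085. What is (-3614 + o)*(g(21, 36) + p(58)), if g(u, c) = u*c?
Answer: -2867172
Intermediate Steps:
p(A) = (-66 + A)*(-17 + A) (p(A) = (-17 + A)*(-66 + A) = (-66 + A)*(-17 + A))
g(u, c) = c*u
(-3614 + o)*(g(21, 36) + p(58)) = (-3614 - 3085)*(36*21 + (1122 + 58² - 83*58)) = -6699*(756 + (1122 + 3364 - 4814)) = -6699*(756 - 328) = -6699*428 = -2867172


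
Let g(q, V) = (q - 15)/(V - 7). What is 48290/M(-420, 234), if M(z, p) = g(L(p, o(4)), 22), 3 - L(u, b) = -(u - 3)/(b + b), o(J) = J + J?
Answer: 3863200/13 ≈ 2.9717e+5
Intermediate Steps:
o(J) = 2*J
L(u, b) = 3 + (-3 + u)/(2*b) (L(u, b) = 3 - (-1)*(u - 3)/(b + b) = 3 - (-1)*(-3 + u)/((2*b)) = 3 - (-1)*(-3 + u)*(1/(2*b)) = 3 - (-1)*(-3 + u)/(2*b) = 3 + (-3 + u)/(2*b))
g(q, V) = (-15 + q)/(-7 + V)
M(z, p) = -13/16 + p/240 (M(z, p) = (-15 + (-3 + p + 6*(2*4))/(2*((2*4))))/(-7 + 22) = (-15 + (½)*(-3 + p + 6*8)/8)/15 = (-15 + (½)*(⅛)*(-3 + p + 48))/15 = (-15 + (½)*(⅛)*(45 + p))/15 = (-15 + (45/16 + p/16))/15 = (-195/16 + p/16)/15 = -13/16 + p/240)
48290/M(-420, 234) = 48290/(-13/16 + (1/240)*234) = 48290/(-13/16 + 39/40) = 48290/(13/80) = 48290*(80/13) = 3863200/13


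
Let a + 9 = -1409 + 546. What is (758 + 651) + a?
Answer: 537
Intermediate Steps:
a = -872 (a = -9 + (-1409 + 546) = -9 - 863 = -872)
(758 + 651) + a = (758 + 651) - 872 = 1409 - 872 = 537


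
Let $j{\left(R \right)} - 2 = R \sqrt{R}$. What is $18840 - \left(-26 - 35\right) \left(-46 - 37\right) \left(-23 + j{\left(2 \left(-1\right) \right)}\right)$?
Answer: $125163 + 10126 i \sqrt{2} \approx 1.2516 \cdot 10^{5} + 14320.0 i$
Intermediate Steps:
$j{\left(R \right)} = 2 + R^{\frac{3}{2}}$ ($j{\left(R \right)} = 2 + R \sqrt{R} = 2 + R^{\frac{3}{2}}$)
$18840 - \left(-26 - 35\right) \left(-46 - 37\right) \left(-23 + j{\left(2 \left(-1\right) \right)}\right) = 18840 - \left(-26 - 35\right) \left(-46 - 37\right) \left(-23 + \left(2 + \left(2 \left(-1\right)\right)^{\frac{3}{2}}\right)\right) = 18840 - - 61 \left(- 83 \left(-23 + \left(2 + \left(-2\right)^{\frac{3}{2}}\right)\right)\right) = 18840 - - 61 \left(- 83 \left(-23 + \left(2 - 2 i \sqrt{2}\right)\right)\right) = 18840 - - 61 \left(- 83 \left(-21 - 2 i \sqrt{2}\right)\right) = 18840 - - 61 \left(1743 + 166 i \sqrt{2}\right) = 18840 - \left(-106323 - 10126 i \sqrt{2}\right) = 18840 + \left(106323 + 10126 i \sqrt{2}\right) = 125163 + 10126 i \sqrt{2}$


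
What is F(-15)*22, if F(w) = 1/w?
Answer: -22/15 ≈ -1.4667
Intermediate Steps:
F(-15)*22 = 22/(-15) = -1/15*22 = -22/15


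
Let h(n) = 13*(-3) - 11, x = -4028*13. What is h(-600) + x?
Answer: -52414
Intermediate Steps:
x = -52364
h(n) = -50 (h(n) = -39 - 11 = -50)
h(-600) + x = -50 - 52364 = -52414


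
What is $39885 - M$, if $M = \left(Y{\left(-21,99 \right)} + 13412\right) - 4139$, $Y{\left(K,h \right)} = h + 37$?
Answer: $30476$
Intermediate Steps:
$Y{\left(K,h \right)} = 37 + h$
$M = 9409$ ($M = \left(\left(37 + 99\right) + 13412\right) - 4139 = \left(136 + 13412\right) - 4139 = 13548 - 4139 = 9409$)
$39885 - M = 39885 - 9409 = 30476$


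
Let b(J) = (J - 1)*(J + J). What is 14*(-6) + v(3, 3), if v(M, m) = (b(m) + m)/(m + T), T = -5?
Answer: -183/2 ≈ -91.500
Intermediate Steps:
b(J) = 2*J*(-1 + J) (b(J) = (-1 + J)*(2*J) = 2*J*(-1 + J))
v(M, m) = (m + 2*m*(-1 + m))/(-5 + m) (v(M, m) = (2*m*(-1 + m) + m)/(m - 5) = (m + 2*m*(-1 + m))/(-5 + m))
14*(-6) + v(3, 3) = 14*(-6) + 3*(-1 + 2*3)/(-5 + 3) = -84 + 3*(-1 + 6)/(-2) = -84 + 3*(-½)*5 = -84 - 15/2 = -183/2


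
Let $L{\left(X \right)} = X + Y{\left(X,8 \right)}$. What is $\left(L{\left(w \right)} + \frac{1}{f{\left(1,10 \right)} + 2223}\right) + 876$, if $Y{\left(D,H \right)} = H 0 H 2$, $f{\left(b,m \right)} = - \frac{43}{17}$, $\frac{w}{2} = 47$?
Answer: $\frac{36615577}{37748} \approx 970.0$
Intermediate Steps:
$w = 94$ ($w = 2 \cdot 47 = 94$)
$f{\left(b,m \right)} = - \frac{43}{17}$ ($f{\left(b,m \right)} = \left(-43\right) \frac{1}{17} = - \frac{43}{17}$)
$Y{\left(D,H \right)} = 0$ ($Y{\left(D,H \right)} = H 0 \cdot 2 = H 0 = 0$)
$L{\left(X \right)} = X$ ($L{\left(X \right)} = X + 0 = X$)
$\left(L{\left(w \right)} + \frac{1}{f{\left(1,10 \right)} + 2223}\right) + 876 = \left(94 + \frac{1}{- \frac{43}{17} + 2223}\right) + 876 = \left(94 + \frac{1}{\frac{37748}{17}}\right) + 876 = \left(94 + \frac{17}{37748}\right) + 876 = \frac{3548329}{37748} + 876 = \frac{36615577}{37748}$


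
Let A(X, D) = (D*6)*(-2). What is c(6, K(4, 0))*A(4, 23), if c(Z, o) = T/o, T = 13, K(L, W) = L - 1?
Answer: -1196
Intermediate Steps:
K(L, W) = -1 + L
c(Z, o) = 13/o
A(X, D) = -12*D (A(X, D) = (6*D)*(-2) = -12*D)
c(6, K(4, 0))*A(4, 23) = (13/(-1 + 4))*(-12*23) = (13/3)*(-276) = -1196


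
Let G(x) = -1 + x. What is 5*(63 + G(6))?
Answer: 340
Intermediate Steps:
5*(63 + G(6)) = 5*(63 + (-1 + 6)) = 5*(63 + 5) = 5*68 = 340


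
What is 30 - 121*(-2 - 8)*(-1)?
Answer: -1180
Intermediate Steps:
30 - 121*(-2 - 8)*(-1) = 30 - (-1210)*(-1) = 30 - 121*10 = 30 - 1210 = -1180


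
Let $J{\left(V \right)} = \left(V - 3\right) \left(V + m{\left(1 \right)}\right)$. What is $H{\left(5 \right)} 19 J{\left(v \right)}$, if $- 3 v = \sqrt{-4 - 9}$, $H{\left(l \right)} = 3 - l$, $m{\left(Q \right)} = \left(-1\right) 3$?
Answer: $- \frac{2584}{9} - 76 i \sqrt{13} \approx -287.11 - 274.02 i$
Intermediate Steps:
$m{\left(Q \right)} = -3$
$v = - \frac{i \sqrt{13}}{3}$ ($v = - \frac{\sqrt{-4 - 9}}{3} = - \frac{\sqrt{-13}}{3} = - \frac{i \sqrt{13}}{3} \approx - 1.2019 i$)
$J{\left(V \right)} = \left(-3 + V\right)^{2}$ ($J{\left(V \right)} = \left(V - 3\right) \left(V - 3\right) = \left(-3 + V\right) \left(-3 + V\right) = \left(-3 + V\right)^{2}$)
$H{\left(5 \right)} 19 J{\left(v \right)} = \left(3 - 5\right) 19 \left(9 + \left(- \frac{i \sqrt{13}}{3}\right)^{2} - 6 \left(- \frac{i \sqrt{13}}{3}\right)\right) = \left(3 - 5\right) 19 \left(9 - \frac{13}{9} + 2 i \sqrt{13}\right) = \left(-2\right) 19 \left(\frac{68}{9} + 2 i \sqrt{13}\right) = - 38 \left(\frac{68}{9} + 2 i \sqrt{13}\right) = - \frac{2584}{9} - 76 i \sqrt{13}$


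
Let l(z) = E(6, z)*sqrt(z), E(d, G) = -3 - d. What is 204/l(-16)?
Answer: 17*I/3 ≈ 5.6667*I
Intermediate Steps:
l(z) = -9*sqrt(z) (l(z) = (-3 - 1*6)*sqrt(z) = (-3 - 6)*sqrt(z) = -9*sqrt(z))
204/l(-16) = 204/((-36*I)) = 204*(I/36) = 17*I/3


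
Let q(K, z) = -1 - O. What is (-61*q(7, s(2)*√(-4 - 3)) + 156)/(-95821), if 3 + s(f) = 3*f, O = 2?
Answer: -339/95821 ≈ -0.0035378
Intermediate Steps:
s(f) = -3 + 3*f
q(K, z) = -3 (q(K, z) = -1 - 1*2 = -1 - 2 = -3)
(-61*q(7, s(2)*√(-4 - 3)) + 156)/(-95821) = (-61*(-3) + 156)/(-95821) = (183 + 156)*(-1/95821) = 339*(-1/95821) = -339/95821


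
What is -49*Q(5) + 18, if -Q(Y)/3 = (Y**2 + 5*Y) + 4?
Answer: 7956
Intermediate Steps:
Q(Y) = -12 - 15*Y - 3*Y**2 (Q(Y) = -3*((Y**2 + 5*Y) + 4) = -3*(4 + Y**2 + 5*Y) = -12 - 15*Y - 3*Y**2)
-49*Q(5) + 18 = -49*(-12 - 15*5 - 3*5**2) + 18 = -49*(-12 - 75 - 3*25) + 18 = -49*(-12 - 75 - 75) + 18 = -49*(-162) + 18 = 7938 + 18 = 7956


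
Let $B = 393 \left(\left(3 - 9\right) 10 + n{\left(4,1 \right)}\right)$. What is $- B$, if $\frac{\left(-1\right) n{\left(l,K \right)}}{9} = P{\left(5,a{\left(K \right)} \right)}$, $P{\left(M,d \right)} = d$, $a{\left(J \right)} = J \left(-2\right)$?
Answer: $16506$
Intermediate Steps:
$a{\left(J \right)} = - 2 J$
$n{\left(l,K \right)} = 18 K$ ($n{\left(l,K \right)} = - 9 \left(- 2 K\right) = 18 K$)
$B = -16506$ ($B = 393 \left(\left(3 - 9\right) 10 + 18 \cdot 1\right) = 393 \left(\left(-6\right) 10 + 18\right) = 393 \left(-60 + 18\right) = 393 \left(-42\right) = -16506$)
$- B = \left(-1\right) \left(-16506\right) = 16506$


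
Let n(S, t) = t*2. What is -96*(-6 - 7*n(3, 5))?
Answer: 7296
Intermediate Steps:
n(S, t) = 2*t
-96*(-6 - 7*n(3, 5)) = -96*(-6 - 14*5) = -96*(-6 - 7*10) = -96*(-6 - 70) = -96*(-76) = -16*(-456) = 7296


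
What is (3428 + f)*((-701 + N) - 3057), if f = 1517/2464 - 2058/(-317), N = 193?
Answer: -9565328022725/781088 ≈ -1.2246e+7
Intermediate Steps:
f = 5551801/781088 (f = 1517*(1/2464) - 2058*(-1/317) = 1517/2464 + 2058/317 = 5551801/781088 ≈ 7.1078)
(3428 + f)*((-701 + N) - 3057) = (3428 + 5551801/781088)*((-701 + 193) - 3057) = 2683121465*(-508 - 3057)/781088 = (2683121465/781088)*(-3565) = -9565328022725/781088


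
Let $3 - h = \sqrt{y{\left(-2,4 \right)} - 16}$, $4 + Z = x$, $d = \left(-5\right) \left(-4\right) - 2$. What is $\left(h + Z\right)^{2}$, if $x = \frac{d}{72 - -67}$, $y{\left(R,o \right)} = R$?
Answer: $- \frac{333137}{19321} + \frac{726 i \sqrt{2}}{139} \approx -17.242 + 7.3865 i$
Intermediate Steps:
$d = 18$ ($d = 20 - 2 = 18$)
$x = \frac{18}{139}$ ($x = \frac{18}{72 - -67} = \frac{18}{72 + 67} = \frac{18}{139} \approx 0.1295$)
$Z = - \frac{538}{139}$ ($Z = -4 + \frac{18}{139} = - \frac{538}{139} \approx -3.8705$)
$h = 3 - 3 i \sqrt{2}$ ($h = 3 - \sqrt{-2 - 16} = 3 - \sqrt{-18} = 3 - 3 i \sqrt{2} \approx 3.0 - 4.2426 i$)
$\left(h + Z\right)^{2} = \left(\left(3 - 3 i \sqrt{2}\right) - \frac{538}{139}\right)^{2} = \left(- \frac{121}{139} - 3 i \sqrt{2}\right)^{2}$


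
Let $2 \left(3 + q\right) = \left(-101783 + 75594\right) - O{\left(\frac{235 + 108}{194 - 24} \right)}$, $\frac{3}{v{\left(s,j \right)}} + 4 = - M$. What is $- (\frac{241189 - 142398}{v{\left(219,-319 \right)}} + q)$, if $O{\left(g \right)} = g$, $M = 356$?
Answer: $\frac{4035126293}{340} \approx 1.1868 \cdot 10^{7}$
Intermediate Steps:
$v{\left(s,j \right)} = - \frac{1}{120}$ ($v{\left(s,j \right)} = \frac{3}{-4 - 356} = \frac{3}{-360} = 3 \left(- \frac{1}{360}\right) = - \frac{1}{120}$)
$q = - \frac{4453493}{340}$ ($q = -3 + \frac{\left(-101783 + 75594\right) - \frac{235 + 108}{194 - 24}}{2} = -3 + \frac{-26189 - \frac{343}{170}}{2} = -3 + \frac{1}{2} \left(- \frac{4452473}{170}\right) = -3 - \frac{4452473}{340} = - \frac{4453493}{340} \approx -13099.0$)
$- (\frac{241189 - 142398}{v{\left(219,-319 \right)}} + q) = - (\frac{241189 - 142398}{- \frac{1}{120}} - \frac{4453493}{340}) = - (\left(241189 - 142398\right) \left(-120\right) - \frac{4453493}{340}) = - (98791 \left(-120\right) - \frac{4453493}{340}) = - (-11854920 - \frac{4453493}{340}) = \left(-1\right) \left(- \frac{4035126293}{340}\right) = \frac{4035126293}{340}$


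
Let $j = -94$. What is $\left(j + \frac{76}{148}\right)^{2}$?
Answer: $\frac{11964681}{1369} \approx 8739.7$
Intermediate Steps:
$\left(j + \frac{76}{148}\right)^{2} = \left(-94 + \frac{76}{148}\right)^{2} = \left(-94 + 76 \cdot \frac{1}{148}\right)^{2} = \left(-94 + \frac{19}{37}\right)^{2} = \left(- \frac{3459}{37}\right)^{2} = \frac{11964681}{1369}$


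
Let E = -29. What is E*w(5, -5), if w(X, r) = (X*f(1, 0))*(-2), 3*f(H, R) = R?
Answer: 0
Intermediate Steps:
f(H, R) = R/3
w(X, r) = 0 (w(X, r) = (X*((1/3)*0))*(-2) = (X*0)*(-2) = 0*(-2) = 0)
E*w(5, -5) = -29*0 = 0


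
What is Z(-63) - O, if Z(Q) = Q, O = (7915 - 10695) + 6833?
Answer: -4116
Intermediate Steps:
O = 4053 (O = -2780 + 6833 = 4053)
Z(-63) - O = -63 - 1*4053 = -63 - 4053 = -4116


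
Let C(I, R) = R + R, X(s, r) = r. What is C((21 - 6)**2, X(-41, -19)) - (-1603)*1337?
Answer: 2143173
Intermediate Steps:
C(I, R) = 2*R
C((21 - 6)**2, X(-41, -19)) - (-1603)*1337 = 2*(-19) - (-1603)*1337 = -38 - 1*(-2143211) = -38 + 2143211 = 2143173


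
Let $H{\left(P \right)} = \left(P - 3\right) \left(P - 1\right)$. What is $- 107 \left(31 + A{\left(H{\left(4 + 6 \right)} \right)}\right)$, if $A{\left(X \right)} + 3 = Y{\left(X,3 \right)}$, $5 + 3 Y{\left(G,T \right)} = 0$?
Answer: $- \frac{8453}{3} \approx -2817.7$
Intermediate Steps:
$Y{\left(G,T \right)} = - \frac{5}{3}$ ($Y{\left(G,T \right)} = - \frac{5}{3} + \frac{1}{3} \cdot 0 = - \frac{5}{3} + 0 = - \frac{5}{3}$)
$H{\left(P \right)} = \left(-1 + P\right) \left(-3 + P\right)$ ($H{\left(P \right)} = \left(-3 + P\right) \left(-1 + P\right) = \left(-1 + P\right) \left(-3 + P\right)$)
$A{\left(X \right)} = - \frac{14}{3}$ ($A{\left(X \right)} = -3 - \frac{5}{3} = - \frac{14}{3}$)
$- 107 \left(31 + A{\left(H{\left(4 + 6 \right)} \right)}\right) = - 107 \left(31 - \frac{14}{3}\right) = \left(-107\right) \frac{79}{3} = - \frac{8453}{3}$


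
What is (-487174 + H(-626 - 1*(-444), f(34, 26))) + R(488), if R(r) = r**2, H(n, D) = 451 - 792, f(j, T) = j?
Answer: -249371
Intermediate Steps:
H(n, D) = -341
(-487174 + H(-626 - 1*(-444), f(34, 26))) + R(488) = (-487174 - 341) + 488**2 = -487515 + 238144 = -249371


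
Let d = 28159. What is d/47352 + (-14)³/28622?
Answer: 338016505/677654472 ≈ 0.49880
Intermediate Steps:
d/47352 + (-14)³/28622 = 28159/47352 + (-14)³/28622 = 28159*(1/47352) - 2744*1/28622 = 28159/47352 - 1372/14311 = 338016505/677654472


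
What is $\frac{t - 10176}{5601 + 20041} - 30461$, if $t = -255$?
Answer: $- \frac{781091393}{25642} \approx -30461.0$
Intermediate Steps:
$\frac{t - 10176}{5601 + 20041} - 30461 = \frac{-255 - 10176}{5601 + 20041} - 30461 = - \frac{10431}{25642} - 30461 = - \frac{781091393}{25642}$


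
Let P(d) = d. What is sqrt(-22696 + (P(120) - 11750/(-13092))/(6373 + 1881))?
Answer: I*sqrt(16564181561940283899)/27015342 ≈ 150.65*I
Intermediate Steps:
sqrt(-22696 + (P(120) - 11750/(-13092))/(6373 + 1881)) = sqrt(-22696 + (120 - 11750/(-13092))/(6373 + 1881)) = sqrt(-22696 + (120 - 11750*(-1/13092))/8254) = sqrt(-22696 + (120 + 5875/6546)*(1/8254)) = sqrt(-22696 + (791395/6546)*(1/8254)) = sqrt(-22696 + 791395/54030684) = sqrt(-1226279612669/54030684) = I*sqrt(16564181561940283899)/27015342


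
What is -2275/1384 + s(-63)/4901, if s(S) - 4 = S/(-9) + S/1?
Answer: -863211/521768 ≈ -1.6544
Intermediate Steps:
s(S) = 4 + 8*S/9 (s(S) = 4 + (S/(-9) + S/1) = 4 + (S*(-1/9) + S*1) = 4 + (-S/9 + S) = 4 + 8*S/9)
-2275/1384 + s(-63)/4901 = -2275/1384 + (4 + (8/9)*(-63))/4901 = -2275*1/1384 + (4 - 56)*(1/4901) = -2275/1384 - 52*1/4901 = -2275/1384 - 4/377 = -863211/521768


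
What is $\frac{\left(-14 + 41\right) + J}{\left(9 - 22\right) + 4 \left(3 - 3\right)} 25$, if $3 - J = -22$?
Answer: $-100$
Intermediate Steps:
$J = 25$ ($J = 3 - -22 = 3 + 22 = 25$)
$\frac{\left(-14 + 41\right) + J}{\left(9 - 22\right) + 4 \left(3 - 3\right)} 25 = \frac{\left(-14 + 41\right) + 25}{\left(9 - 22\right) + 4 \left(3 - 3\right)} 25 = \frac{27 + 25}{-13 + 4 \cdot 0} \cdot 25 = \frac{52}{-13 + 0} \cdot 25 = \frac{52}{-13} \cdot 25 = 52 \left(- \frac{1}{13}\right) 25 = \left(-4\right) 25 = -100$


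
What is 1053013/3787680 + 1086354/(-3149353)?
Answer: -61419359087/917595490080 ≈ -0.066935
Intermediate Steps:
1053013/3787680 + 1086354/(-3149353) = 1053013*(1/3787680) + 1086354*(-1/3149353) = 81001/291360 - 1086354/3149353 = -61419359087/917595490080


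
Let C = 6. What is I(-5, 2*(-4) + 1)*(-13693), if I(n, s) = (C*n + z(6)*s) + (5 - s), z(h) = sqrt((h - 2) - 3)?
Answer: 342325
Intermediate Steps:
z(h) = sqrt(-5 + h) (z(h) = sqrt((-2 + h) - 3) = sqrt(-5 + h))
I(n, s) = 5 + 6*n (I(n, s) = (6*n + sqrt(-5 + 6)*s) + (5 - s) = (6*n + sqrt(1)*s) + (5 - s) = (6*n + 1*s) + (5 - s) = (6*n + s) + (5 - s) = (s + 6*n) + (5 - s) = 5 + 6*n)
I(-5, 2*(-4) + 1)*(-13693) = (5 + 6*(-5))*(-13693) = (5 - 30)*(-13693) = -25*(-13693) = 342325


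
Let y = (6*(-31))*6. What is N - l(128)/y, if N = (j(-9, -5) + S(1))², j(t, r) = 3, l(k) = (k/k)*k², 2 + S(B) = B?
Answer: 5212/279 ≈ 18.681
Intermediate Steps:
S(B) = -2 + B
l(k) = k² (l(k) = 1*k² = k²)
y = -1116 (y = -186*6 = -1116)
N = 4 (N = (3 + (-2 + 1))² = (3 - 1)² = 2² = 4)
N - l(128)/y = 4 - 128²/(-1116) = 4 - 16384*(-1)/1116 = 4 - 1*(-4096/279) = 4 + 4096/279 = 5212/279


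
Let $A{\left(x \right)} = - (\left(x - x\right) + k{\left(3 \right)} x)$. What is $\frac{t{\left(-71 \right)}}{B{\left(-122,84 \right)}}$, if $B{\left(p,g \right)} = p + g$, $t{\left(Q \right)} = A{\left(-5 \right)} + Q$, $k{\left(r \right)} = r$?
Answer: $\frac{28}{19} \approx 1.4737$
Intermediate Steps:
$A{\left(x \right)} = - 3 x$ ($A{\left(x \right)} = - (\left(x - x\right) + 3 x) = - (0 + 3 x) = - 3 x$)
$t{\left(Q \right)} = 15 + Q$ ($t{\left(Q \right)} = \left(-3\right) \left(-5\right) + Q = 15 + Q$)
$B{\left(p,g \right)} = g + p$
$\frac{t{\left(-71 \right)}}{B{\left(-122,84 \right)}} = \frac{15 - 71}{84 - 122} = - \frac{56}{-38} = \left(-56\right) \left(- \frac{1}{38}\right) = \frac{28}{19}$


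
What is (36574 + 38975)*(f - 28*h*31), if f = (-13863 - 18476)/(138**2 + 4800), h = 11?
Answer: -5734039432733/7948 ≈ -7.2144e+8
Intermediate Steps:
f = -32339/23844 (f = -32339/(19044 + 4800) = -32339/23844 ≈ -1.3563)
(36574 + 38975)*(f - 28*h*31) = (36574 + 38975)*(-32339/23844 - 28*11*31) = 75549*(-32339/23844 - 308*31) = 75549*(-32339/23844 - 9548) = 75549*(-227694851/23844) = -5734039432733/7948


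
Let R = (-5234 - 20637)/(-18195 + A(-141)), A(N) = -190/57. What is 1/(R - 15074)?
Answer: -54595/822887417 ≈ -6.6346e-5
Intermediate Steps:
A(N) = -10/3 (A(N) = -190*1/57 = -10/3)
R = 77613/54595 (R = (-5234 - 20637)/(-18195 - 10/3) = -25871/(-54595/3) = -25871*(-3/54595) = 77613/54595 ≈ 1.4216)
1/(R - 15074) = 1/(77613/54595 - 15074) = 1/(-822887417/54595) = -54595/822887417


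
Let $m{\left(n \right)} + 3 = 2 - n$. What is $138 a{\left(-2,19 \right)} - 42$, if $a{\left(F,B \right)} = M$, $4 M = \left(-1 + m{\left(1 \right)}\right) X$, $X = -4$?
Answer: $372$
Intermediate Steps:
$m{\left(n \right)} = -1 - n$ ($m{\left(n \right)} = -3 - \left(-2 + n\right) = -1 - n$)
$M = 3$ ($M = \frac{\left(-1 - 2\right) \left(-4\right)}{4} = \frac{\left(-3\right) \left(-4\right)}{4} = \frac{1}{4} \cdot 12 = 3$)
$a{\left(F,B \right)} = 3$
$138 a{\left(-2,19 \right)} - 42 = 138 \cdot 3 - 42 = 414 - 42 = 372$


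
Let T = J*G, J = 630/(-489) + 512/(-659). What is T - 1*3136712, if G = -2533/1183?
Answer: -398594954269514/127074311 ≈ -3.1367e+6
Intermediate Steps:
G = -2533/1183 (G = -2533*1/1183 = -2533/1183 ≈ -2.1412)
J = -221846/107417 (J = 630*(-1/489) + 512*(-1/659) = -210/163 - 512/659 = -221846/107417 ≈ -2.0653)
T = 561935918/127074311 (T = -221846/107417*(-2533/1183) = 561935918/127074311 ≈ 4.4221)
T - 1*3136712 = 561935918/127074311 - 1*3136712 = 561935918/127074311 - 3136712 = -398594954269514/127074311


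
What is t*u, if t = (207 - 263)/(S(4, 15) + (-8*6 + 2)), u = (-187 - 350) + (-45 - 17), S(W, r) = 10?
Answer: -8386/9 ≈ -931.78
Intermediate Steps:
u = -599 (u = -537 - 62 = -599)
t = 14/9 (t = (207 - 263)/(10 + (-8*6 + 2)) = -56/(10 + (-48 + 2)) = -56/(10 - 46) = -56/(-36) = -56*(-1/36) = 14/9 ≈ 1.5556)
t*u = (14/9)*(-599) = -8386/9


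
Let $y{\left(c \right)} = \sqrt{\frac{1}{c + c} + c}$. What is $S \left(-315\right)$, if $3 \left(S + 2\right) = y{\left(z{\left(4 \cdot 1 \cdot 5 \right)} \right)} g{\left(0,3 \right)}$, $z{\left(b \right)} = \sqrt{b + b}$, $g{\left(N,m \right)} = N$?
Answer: $630$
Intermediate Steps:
$z{\left(b \right)} = \sqrt{2} \sqrt{b}$ ($z{\left(b \right)} = \sqrt{2 b} = \sqrt{2} \sqrt{b}$)
$y{\left(c \right)} = \sqrt{c + \frac{1}{2 c}}$ ($y{\left(c \right)} = \sqrt{\frac{1}{2 c} + c} = \sqrt{c + \frac{1}{2 c}}$)
$S = -2$ ($S = -2 + \frac{\frac{\sqrt{\frac{2}{\sqrt{2} \sqrt{4 \cdot 1 \cdot 5}} + 4 \sqrt{2} \sqrt{4 \cdot 1 \cdot 5}}}{2} \cdot 0}{3} = -2 + \frac{\frac{\sqrt{\frac{2}{\sqrt{2} \sqrt{4 \cdot 5}} + 4 \sqrt{2} \sqrt{4 \cdot 5}}}{2} \cdot 0}{3} = -2 + \frac{\frac{\sqrt{\frac{2}{\sqrt{2} \sqrt{20}} + 4 \sqrt{2} \sqrt{20}}}{2} \cdot 0}{3} = -2 + \frac{\frac{\sqrt{\frac{2}{\sqrt{2} \cdot 2 \sqrt{5}} + 4 \sqrt{2} \cdot 2 \sqrt{5}}}{2} \cdot 0}{3} = -2 + \frac{\frac{\sqrt{\frac{2}{2 \sqrt{10}} + 4 \cdot 2 \sqrt{10}}}{2} \cdot 0}{3} = -2 + \frac{\frac{\sqrt{2 \frac{\sqrt{10}}{20} + 8 \sqrt{10}}}{2} \cdot 0}{3} = -2 + \frac{\frac{\sqrt{\frac{\sqrt{10}}{10} + 8 \sqrt{10}}}{2} \cdot 0}{3} = -2 + \frac{\frac{\sqrt{\frac{81 \sqrt{10}}{10}}}{2} \cdot 0}{3} = -2 + \frac{\frac{\frac{9}{10} \cdot 10^{\frac{3}{4}}}{2} \cdot 0}{3} = -2 + \frac{\frac{9 \cdot 10^{\frac{3}{4}}}{20} \cdot 0}{3} = -2 + \frac{1}{3} \cdot 0 = -2 + 0 = -2$)
$S \left(-315\right) = \left(-2\right) \left(-315\right) = 630$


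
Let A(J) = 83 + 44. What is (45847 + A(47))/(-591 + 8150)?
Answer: 45974/7559 ≈ 6.0820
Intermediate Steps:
A(J) = 127
(45847 + A(47))/(-591 + 8150) = (45847 + 127)/(-591 + 8150) = 45974/7559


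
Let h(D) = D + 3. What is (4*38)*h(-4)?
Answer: -152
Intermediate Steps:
h(D) = 3 + D
(4*38)*h(-4) = (4*38)*(3 - 4) = 152*(-1) = -152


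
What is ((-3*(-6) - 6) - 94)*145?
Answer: -11890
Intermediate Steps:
((-3*(-6) - 6) - 94)*145 = ((18 - 6) - 94)*145 = (12 - 94)*145 = -82*145 = -11890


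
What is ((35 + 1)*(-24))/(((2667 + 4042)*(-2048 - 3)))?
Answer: 864/13760159 ≈ 6.2790e-5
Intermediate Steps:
((35 + 1)*(-24))/(((2667 + 4042)*(-2048 - 3))) = (36*(-24))/((6709*(-2051))) = -864/(-13760159) = -864*(-1/13760159) = 864/13760159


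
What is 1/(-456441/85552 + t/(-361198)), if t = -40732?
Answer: -15450605648/80690436127 ≈ -0.19148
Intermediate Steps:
1/(-456441/85552 + t/(-361198)) = 1/(-456441/85552 - 40732/(-361198)) = 1/(-456441*1/85552 - 40732*(-1/361198)) = 1/(-456441/85552 + 20366/180599) = 1/(-80690436127/15450605648) = -15450605648/80690436127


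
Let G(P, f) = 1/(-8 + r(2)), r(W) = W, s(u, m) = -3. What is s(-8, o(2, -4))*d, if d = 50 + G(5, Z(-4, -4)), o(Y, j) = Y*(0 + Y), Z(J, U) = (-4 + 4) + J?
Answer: -299/2 ≈ -149.50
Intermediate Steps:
Z(J, U) = J (Z(J, U) = 0 + J = J)
o(Y, j) = Y² (o(Y, j) = Y*Y = Y²)
G(P, f) = -⅙ (G(P, f) = 1/(-8 + 2) = 1/(-6) = -⅙)
d = 299/6 (d = 50 - ⅙ = 299/6 ≈ 49.833)
s(-8, o(2, -4))*d = -3*299/6 = -299/2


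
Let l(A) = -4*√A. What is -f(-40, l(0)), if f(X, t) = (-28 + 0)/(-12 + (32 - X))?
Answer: 7/15 ≈ 0.46667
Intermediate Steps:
f(X, t) = -28/(20 - X)
-f(-40, l(0)) = -28/(-20 - 40) = -28/(-60) = -28*(-1)/60 = -1*(-7/15) = 7/15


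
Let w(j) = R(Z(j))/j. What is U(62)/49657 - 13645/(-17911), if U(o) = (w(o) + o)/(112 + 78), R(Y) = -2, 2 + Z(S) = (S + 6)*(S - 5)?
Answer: 234760018993/308153202590 ≈ 0.76183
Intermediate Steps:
Z(S) = -2 + (-5 + S)*(6 + S) (Z(S) = -2 + (S + 6)*(S - 5) = -2 + (6 + S)*(-5 + S) = -2 + (-5 + S)*(6 + S))
w(j) = -2/j
U(o) = -1/(95*o) + o/190 (U(o) = (-2/o + o)/(112 + 78) = (o - 2/o)/190 = (o - 2/o)*(1/190) = -1/(95*o) + o/190)
U(62)/49657 - 13645/(-17911) = ((1/190)*(-2 + 62²)/62)/49657 - 13645/(-17911) = ((1/190)*(1/62)*(-2 + 3844))*(1/49657) - 13645*(-1/17911) = ((1/190)*(1/62)*3842)*(1/49657) + 13645/17911 = (1921/5890)*(1/49657) + 13645/17911 = 113/17204690 + 13645/17911 = 234760018993/308153202590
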